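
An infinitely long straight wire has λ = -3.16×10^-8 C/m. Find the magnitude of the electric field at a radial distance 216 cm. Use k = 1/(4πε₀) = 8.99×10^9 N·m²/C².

|E| ≈ 263 N/C

By cylindrical symmetry E is radial; use a coaxial Gaussian cylinder of radius 216 cm and length L.
Q_enc = λL, so λ_enc = -3.16×10^-8 C/m.
Applying ∮E·dA = Q_enc/ε₀ with the end caps contributing no flux:
E = 2k|λ_enc|/r = 2(8.99×10^9)(3.16e-8)/(2.16) = 263 N/C.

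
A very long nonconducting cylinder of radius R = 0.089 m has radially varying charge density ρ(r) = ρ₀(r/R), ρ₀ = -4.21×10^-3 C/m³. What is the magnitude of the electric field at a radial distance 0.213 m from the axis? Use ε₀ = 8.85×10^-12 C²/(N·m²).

E = 5.90e6 N/C

Choose a coaxial cylinder of radius r = 0.213 m (arbitrary length L) as the Gaussian surface (r > R, full charge per length enclosed).
λ_enc = 2π ∫₀^R ρ₀(r'/R)^1 r' dr' = 2πρ₀R²/3 = -6.984×10^-5 C/m.
Gauss's law: E·2πrL = λ_enc L/ε₀.
E = |λ_enc|/(2πε₀r) = (6.984e-5)/(2π·8.85×10^-12·0.213) = 5.90×10^6 N/C.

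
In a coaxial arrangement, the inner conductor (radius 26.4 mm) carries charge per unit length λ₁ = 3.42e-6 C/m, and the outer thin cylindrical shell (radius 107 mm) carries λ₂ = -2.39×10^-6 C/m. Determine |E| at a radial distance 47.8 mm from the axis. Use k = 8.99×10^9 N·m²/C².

E ≈ 1.29×10^6 V/m

Choose a coaxial cylinder of radius r = 47.8 mm (arbitrary length L) as the Gaussian surface (between the conductors, 26.4 mm < r < 107 mm).
The shell at 107 mm lies outside the Gaussian surface, so λ_enc = λ₁ = 3.42e-6 C/m.
Since E is radial and uniform over the curved surface, Φ = E·2πrL = Q_enc/ε₀ = λ_enc L/ε₀.
E = 2k|λ_enc|/r = 2(8.99×10^9)(3.42×10^-6)/(0.0478) = 1.29×10^6 N/C.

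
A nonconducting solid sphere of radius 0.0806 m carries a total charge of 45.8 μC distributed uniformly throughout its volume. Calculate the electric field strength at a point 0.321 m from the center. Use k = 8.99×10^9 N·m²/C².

E ≈ 4.00e6 N/C

Use a concentric Gaussian sphere at r = 0.321 m (r > R, so the entire charge is enclosed).
Q_enc = 45.8 μC = 4.58e-5 C.
By Gauss's law, ∮E·dA = E·4πr² = Q_enc/ε₀.
E = k|Q_enc|/r² = (8.99×10^9)(4.58×10^-5)/(0.321)² = 4.00e6 N/C.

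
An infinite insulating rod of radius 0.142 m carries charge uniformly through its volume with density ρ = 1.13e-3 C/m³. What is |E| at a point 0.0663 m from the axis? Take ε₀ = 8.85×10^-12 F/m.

|E| = 4.23×10^6 V/m

Choose a coaxial cylinder of radius r = 0.0663 m (arbitrary length L) as the Gaussian surface (r < R).
Charge inside radius r per length L is ρ·πr²·L, so λ_enc = ρπr² = 1.56×10^-5 C/m.
Applying ∮E·dA = Q_enc/ε₀ with the end caps contributing no flux:
E = |λ_enc|/(2πε₀r) = (1.56×10^-5)/(2π·8.85×10^-12·0.0663) = 4.23e6 N/C.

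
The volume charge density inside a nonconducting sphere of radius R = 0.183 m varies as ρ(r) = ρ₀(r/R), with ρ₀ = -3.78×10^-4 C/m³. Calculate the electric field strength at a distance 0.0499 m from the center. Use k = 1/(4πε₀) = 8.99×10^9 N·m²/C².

By spherical symmetry E is radial; choose a Gaussian sphere of radius r = 0.0499 m (r < R).
Integrate the density: Q_enc = 4π ∫₀^r ρ₀(r'/R)^1 r'² dr' = 4πρ₀ r^4/(4·R) = -4.023×10^-8 C.
Applying ∮E·dA = Q_enc/ε₀ with Φ = E(4πr²):
E = k|Q_enc|/r² = (8.99×10^9)(4.023×10^-8)/(0.0499)² = 1.45×10^5 N/C.

E ≈ 1.45×10^5 N/C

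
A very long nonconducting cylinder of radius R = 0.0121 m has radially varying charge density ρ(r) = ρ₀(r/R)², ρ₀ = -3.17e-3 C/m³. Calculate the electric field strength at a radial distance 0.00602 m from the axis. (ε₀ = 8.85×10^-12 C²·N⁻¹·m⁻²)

By cylindrical symmetry E is radial; use a coaxial Gaussian cylinder of radius 0.00602 m and length L (r < R).
Integrating ρ over the cross-section to radius r: λ_enc = (2πρ₀/R²) ∫₀^r r'^3 dr' = 2πρ₀ r^4/(4·R²) = -4.467×10^-8 C/m.
Applying ∮E·dA = Q_enc/ε₀ with the end caps contributing no flux:
E = |λ_enc|/(2πε₀r) = (4.467×10^-8)/(2π·8.85×10^-12·0.00602) = 1.33×10^5 N/C.

E = 1.33×10^5 V/m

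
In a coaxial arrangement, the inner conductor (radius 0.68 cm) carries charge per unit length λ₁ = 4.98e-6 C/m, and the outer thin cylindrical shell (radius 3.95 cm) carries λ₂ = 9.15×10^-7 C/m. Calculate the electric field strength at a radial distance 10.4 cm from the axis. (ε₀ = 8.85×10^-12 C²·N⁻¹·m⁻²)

E = 1.02e6 V/m

Choose a coaxial cylinder of radius r = 10.4 cm (arbitrary length L) as the Gaussian surface (r > 3.95 cm, enclosing both).
λ_enc = λ₁ + λ₂ = (4.98×10^-6) + (9.15e-7) = 5.895e-6 C/m.
Gauss's law: E·2πrL = λ_enc L/ε₀.
E = |λ_enc|/(2πε₀r) = (5.895×10^-6)/(2π·8.85×10^-12·0.104) = 1.02×10^6 N/C.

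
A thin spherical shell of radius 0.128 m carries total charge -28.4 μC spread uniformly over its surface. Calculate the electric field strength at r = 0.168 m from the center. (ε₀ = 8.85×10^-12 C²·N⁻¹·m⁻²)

Symmetry ⇒ E = E(r) r̂. Gaussian sphere of radius r = 0.168 m (r > 0.128 m).
The entire shell is enclosed: Q_enc = -2.84×10^-5 C.
Gauss's law: E·4πr² = Q_enc/ε₀.
E = |Q_enc|/(4πε₀r²) = (2.84×10^-5)/(4π·8.85×10^-12·(0.168)²) = 9.05e6 N/C.

9.05×10^6 N/C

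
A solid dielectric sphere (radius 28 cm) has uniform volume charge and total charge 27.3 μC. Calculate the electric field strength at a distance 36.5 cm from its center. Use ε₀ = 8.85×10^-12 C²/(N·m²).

E ≈ 1.84×10^6 N/C

By spherical symmetry E is radial; choose a Gaussian sphere of radius r = 36.5 cm (r > R, so the entire charge is enclosed).
Q_enc = 27.3 μC = 2.73e-5 C.
Gauss's law: E·4πr² = Q_enc/ε₀.
E = |Q_enc|/(4πε₀r²) = (2.73e-5)/(4π·8.85×10^-12·(0.365)²) = 1.84×10^6 N/C.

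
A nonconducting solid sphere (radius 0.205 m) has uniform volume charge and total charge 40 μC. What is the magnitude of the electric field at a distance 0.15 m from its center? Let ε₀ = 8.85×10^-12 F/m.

E = 6.26×10^6 V/m

Symmetry ⇒ E = E(r) r̂. Gaussian sphere of radius r = 0.15 m (r < R).
For a uniform sphere the enclosed fraction is (r/R)³, so Q_enc = (40 μC)(0.15/0.205)³ = 1.567×10^-5 C.
Since E is radial and uniform over the Gaussian sphere, Φ = E·4πr² = Q_enc/ε₀.
E = |Q_enc|/(4πε₀r²) = (1.567×10^-5)/(4π·8.85×10^-12·(0.15)²) = 6.26×10^6 N/C.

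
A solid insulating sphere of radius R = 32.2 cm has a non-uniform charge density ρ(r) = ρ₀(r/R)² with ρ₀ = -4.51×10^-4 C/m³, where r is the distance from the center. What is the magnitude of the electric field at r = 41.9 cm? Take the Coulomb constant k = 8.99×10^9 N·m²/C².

By spherical symmetry E is radial; choose a Gaussian sphere of radius r = 41.9 cm (r > R, all charge enclosed).
Q_enc = 4π ∫₀^R ρ₀(r'/R)^2 r'² dr' = 4πρ₀R³/5 = -3.784×10^-5 C.
Since E is radial and uniform over the Gaussian sphere, Φ = E·4πr² = Q_enc/ε₀.
E = k|Q_enc|/r² = (8.99×10^9)(3.784×10^-5)/(0.419)² = 1.94×10^6 N/C.

E = 1.94e6 N/C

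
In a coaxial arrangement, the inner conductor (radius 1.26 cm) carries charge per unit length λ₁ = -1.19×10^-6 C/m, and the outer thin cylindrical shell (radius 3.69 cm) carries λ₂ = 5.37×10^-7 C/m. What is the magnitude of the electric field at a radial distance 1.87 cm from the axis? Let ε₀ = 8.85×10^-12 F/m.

Coaxial Gaussian cylinder, radius r = 1.87 cm, length L (between the conductors, 1.26 cm < r < 3.69 cm).
Only the inner wire is enclosed; the outer shell contributes nothing inside itself. λ_enc = λ₁ = -1.19e-6 C/m.
By Gauss's law (flux through the curved wall only), E·2πrL = λ_enc L/ε₀.
E = |λ_enc|/(2πε₀r) = (1.19e-6)/(2π·8.85×10^-12·0.0187) = 1.14×10^6 N/C.

E = 1.14×10^6 N/C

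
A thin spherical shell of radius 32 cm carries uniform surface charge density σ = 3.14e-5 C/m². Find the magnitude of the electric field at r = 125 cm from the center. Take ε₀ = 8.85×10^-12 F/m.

|E| = 2.33×10^5 N/C

Symmetry ⇒ E = E(r) r̂. Gaussian sphere of radius r = 125 cm (r > 32 cm).
The entire shell is enclosed: Q_enc = σ·4πR² = (3.14e-5)·4π·(0.32)² = 4.041e-5 C.
Gauss's law: E·4πr² = Q_enc/ε₀.
E = |Q_enc|/(4πε₀r²) = (4.041×10^-5)/(4π·8.85×10^-12·(1.25)²) = 2.33×10^5 N/C.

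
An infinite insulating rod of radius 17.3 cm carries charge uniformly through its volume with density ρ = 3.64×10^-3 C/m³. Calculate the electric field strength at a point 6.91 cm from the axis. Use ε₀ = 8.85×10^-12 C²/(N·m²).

By cylindrical symmetry E is radial; use a coaxial Gaussian cylinder of radius 6.91 cm and length L (r < R).
Charge inside radius r per length L is ρ·πr²·L, so λ_enc = ρπr² = 5.46e-5 C/m.
Since E is radial and uniform over the curved surface, Φ = E·2πrL = Q_enc/ε₀ = λ_enc L/ε₀.
E = |λ_enc|/(2πε₀r) = (5.46e-5)/(2π·8.85×10^-12·0.0691) = 1.42×10^7 N/C.

1.42e7 N/C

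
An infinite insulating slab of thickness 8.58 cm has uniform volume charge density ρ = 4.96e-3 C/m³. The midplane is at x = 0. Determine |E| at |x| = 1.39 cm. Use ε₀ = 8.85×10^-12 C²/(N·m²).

7.79e6 V/m

By symmetry E is perpendicular to the slab. A Gaussian pillbox from −1.39 cm to +1.39 cm (face area A) lies entirely within the slab.
Q_enc = ρ·(2x)·A and flux = 2EA, so 2EA = 2ρxA/ε₀ ⇒ E = |ρ|x/ε₀.
E = (4.96e-3)(0.0139)/(8.85×10^-12) = 7.79e6 N/C.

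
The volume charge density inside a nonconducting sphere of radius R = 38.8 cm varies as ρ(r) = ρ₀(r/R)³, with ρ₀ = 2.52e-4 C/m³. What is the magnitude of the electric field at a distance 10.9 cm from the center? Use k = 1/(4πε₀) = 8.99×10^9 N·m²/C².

|E| ≈ 1.15×10^4 N/C

By spherical symmetry E is radial; choose a Gaussian sphere of radius r = 10.9 cm (r < R).
Integrate the density: Q_enc = 4π ∫₀^r ρ₀(r'/R)^3 r'² dr' = 4πρ₀ r^6/(6·R³) = 1.515×10^-8 C.
By Gauss's law, ∮E·dA = E·4πr² = Q_enc/ε₀.
E = k|Q_enc|/r² = (8.99×10^9)(1.515×10^-8)/(0.109)² = 1.15×10^4 N/C.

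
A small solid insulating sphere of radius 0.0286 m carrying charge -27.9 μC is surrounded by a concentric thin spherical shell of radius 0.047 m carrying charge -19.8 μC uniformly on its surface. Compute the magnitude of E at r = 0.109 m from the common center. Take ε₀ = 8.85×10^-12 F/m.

By spherical symmetry E is radial; choose a Gaussian sphere of radius r = 0.109 m (r > 0.047 m, enclosing both).
Q_enc = (-27.9 μC) + (-19.8 μC) = -4.77×10^-5 C.
Since E is radial and uniform over the Gaussian sphere, Φ = E·4πr² = Q_enc/ε₀.
E = |Q_enc|/(4πε₀r²) = (4.77×10^-5)/(4π·8.85×10^-12·(0.109)²) = 3.61×10^7 N/C.

|E| ≈ 3.61×10^7 N/C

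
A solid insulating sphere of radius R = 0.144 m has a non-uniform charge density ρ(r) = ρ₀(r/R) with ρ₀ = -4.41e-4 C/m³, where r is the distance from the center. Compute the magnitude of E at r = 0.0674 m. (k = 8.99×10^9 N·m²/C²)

3.93e5 N/C

By spherical symmetry E is radial; choose a Gaussian sphere of radius r = 0.0674 m (r < R).
Q_enc = ∫₀^r ρ(r')·4πr'² dr' = (4πρ₀/R) ∫₀^r r'^3 dr' = 4πρ₀ r^4/(4·R) = -1.985e-7 C.
Applying ∮E·dA = Q_enc/ε₀ with Φ = E(4πr²):
E = k|Q_enc|/r² = (8.99×10^9)(1.985e-7)/(0.0674)² = 3.93e5 N/C.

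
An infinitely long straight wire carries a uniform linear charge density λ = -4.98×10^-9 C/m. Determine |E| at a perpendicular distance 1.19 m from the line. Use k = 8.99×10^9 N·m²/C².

Take a coaxial cylindrical Gaussian surface of radius r = 1.19 m and length L.
Q_enc = λL, so λ_enc = -4.98×10^-9 C/m.
Since E is radial and uniform over the curved surface, Φ = E·2πrL = Q_enc/ε₀ = λ_enc L/ε₀.
E = 2k|λ_enc|/r = 2(8.99×10^9)(4.98×10^-9)/(1.19) = 75.2 N/C.

E ≈ 75.2 N/C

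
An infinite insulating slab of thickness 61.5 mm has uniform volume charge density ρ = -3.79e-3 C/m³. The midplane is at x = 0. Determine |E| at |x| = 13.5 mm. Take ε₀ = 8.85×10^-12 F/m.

By symmetry E is perpendicular to the slab. A Gaussian pillbox from −13.5 mm to +13.5 mm (face area A) lies entirely within the slab.
Q_enc = ρ·(2x)·A and flux = 2EA, so 2EA = 2ρxA/ε₀ ⇒ E = |ρ|x/ε₀.
E = (3.79×10^-3)(0.0135)/(8.85×10^-12) = 5.78e6 N/C.

|E| = 5.78×10^6 V/m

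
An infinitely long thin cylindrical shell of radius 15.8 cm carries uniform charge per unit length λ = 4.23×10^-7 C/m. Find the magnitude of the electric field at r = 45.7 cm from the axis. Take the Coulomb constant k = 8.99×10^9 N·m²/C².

Coaxial Gaussian cylinder, radius r = 45.7 cm, length L (r > 15.8 cm).
The full line charge is enclosed: λ_enc = 4.23e-7 C/m.
Applying ∮E·dA = Q_enc/ε₀ with the end caps contributing no flux:
E = 2k|λ_enc|/r = 2(8.99×10^9)(4.23e-7)/(0.457) = 1.66×10^4 N/C.

1.66×10^4 V/m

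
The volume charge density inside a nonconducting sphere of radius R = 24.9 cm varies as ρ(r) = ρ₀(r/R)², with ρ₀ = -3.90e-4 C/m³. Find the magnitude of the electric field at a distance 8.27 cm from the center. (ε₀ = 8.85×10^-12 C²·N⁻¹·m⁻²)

E ≈ 8.04e4 N/C

Symmetry ⇒ E = E(r) r̂. Gaussian sphere of radius r = 8.27 cm (r < R).
Integrate the density: Q_enc = 4π ∫₀^r ρ₀(r'/R)^2 r'² dr' = 4πρ₀ r^5/(5·R²) = -6.116×10^-8 C.
Applying ∮E·dA = Q_enc/ε₀ with Φ = E(4πr²):
E = |Q_enc|/(4πε₀r²) = (6.116e-8)/(4π·8.85×10^-12·(0.0827)²) = 8.04e4 N/C.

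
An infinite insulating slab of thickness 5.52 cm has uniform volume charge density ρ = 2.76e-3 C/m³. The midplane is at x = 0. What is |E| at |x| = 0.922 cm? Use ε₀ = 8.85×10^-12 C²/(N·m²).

By symmetry E is perpendicular to the slab. A Gaussian pillbox from −0.922 cm to +0.922 cm (face area A) lies entirely within the slab.
Q_enc = ρ·(2x)·A and flux = 2EA, so 2EA = 2ρxA/ε₀ ⇒ E = |ρ|x/ε₀.
E = (2.76×10^-3)(0.00922)/(8.85×10^-12) = 2.88e6 N/C.

E = 2.88×10^6 V/m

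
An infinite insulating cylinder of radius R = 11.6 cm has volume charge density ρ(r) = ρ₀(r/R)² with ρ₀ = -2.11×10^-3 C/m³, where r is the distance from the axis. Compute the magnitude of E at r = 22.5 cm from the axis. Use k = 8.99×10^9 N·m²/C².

By cylindrical symmetry E is radial; use a coaxial Gaussian cylinder of radius 22.5 cm and length L (r > R, full charge per length enclosed).
λ_enc = 2π ∫₀^R ρ₀(r'/R)^2 r' dr' = 2πρ₀R²/4 = -4.46×10^-5 C/m.
By Gauss's law (flux through the curved wall only), E·2πrL = λ_enc L/ε₀.
E = 2k|λ_enc|/r = 2(8.99×10^9)(4.46×10^-5)/(0.225) = 3.56×10^6 N/C.

|E| ≈ 3.56e6 V/m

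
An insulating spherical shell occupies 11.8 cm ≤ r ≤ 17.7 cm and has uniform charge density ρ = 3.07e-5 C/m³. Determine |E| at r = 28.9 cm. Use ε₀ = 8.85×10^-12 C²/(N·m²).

|E| ≈ 5.40×10^4 N/C

By spherical symmetry E is radial; choose a Gaussian sphere of radius r = 28.9 cm (r > 17.7 cm, enclosing the whole shell).
Q_enc = ρ·(4π/3)(b³ − a³) = (3.07e-5)·(4π/3)·((0.177)³ − (0.118)³) = 5.018e-7 C.
Applying ∮E·dA = Q_enc/ε₀ with Φ = E(4πr²):
E = |Q_enc|/(4πε₀r²) = (5.018e-7)/(4π·8.85×10^-12·(0.289)²) = 5.40×10^4 N/C.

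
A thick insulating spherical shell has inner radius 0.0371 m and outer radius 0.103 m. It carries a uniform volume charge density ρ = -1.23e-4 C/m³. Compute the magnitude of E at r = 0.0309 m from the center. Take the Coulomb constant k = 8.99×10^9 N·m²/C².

Symmetry ⇒ E = E(r) r̂. Gaussian sphere of radius r = 0.0309 m (r < 0.0371 m, inside the empty cavity).
Q_enc = 0 (all charge lies at larger r); Gauss's law gives E = 0.

|E| = 0 N/C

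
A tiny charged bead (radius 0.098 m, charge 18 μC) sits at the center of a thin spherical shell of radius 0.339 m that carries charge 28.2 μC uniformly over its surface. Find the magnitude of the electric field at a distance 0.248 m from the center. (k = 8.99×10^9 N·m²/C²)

|E| ≈ 2.63×10^6 N/C

Use a concentric Gaussian sphere at r = 0.248 m (between the bodies, 0.098 m < r < 0.339 m).
Only the inner charge is enclosed; the outer shell contributes nothing inside itself. Q_enc = 18 μC = 1.80×10^-5 C.
Applying ∮E·dA = Q_enc/ε₀ with Φ = E(4πr²):
E = k|Q_enc|/r² = (8.99×10^9)(1.80e-5)/(0.248)² = 2.63×10^6 N/C.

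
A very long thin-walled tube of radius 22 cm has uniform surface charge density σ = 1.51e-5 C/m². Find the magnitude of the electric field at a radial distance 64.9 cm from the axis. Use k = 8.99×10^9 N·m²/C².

Coaxial Gaussian cylinder, radius r = 64.9 cm, length L (r > 22 cm).
The whole shell is enclosed: λ_enc = σ·2πR = (1.51e-5)·2π·(0.22) = 2.087×10^-5 C/m.
By Gauss's law (flux through the curved wall only), E·2πrL = λ_enc L/ε₀.
E = 2k|λ_enc|/r = 2(8.99×10^9)(2.087×10^-5)/(0.649) = 5.78e5 N/C.

E = 5.78e5 V/m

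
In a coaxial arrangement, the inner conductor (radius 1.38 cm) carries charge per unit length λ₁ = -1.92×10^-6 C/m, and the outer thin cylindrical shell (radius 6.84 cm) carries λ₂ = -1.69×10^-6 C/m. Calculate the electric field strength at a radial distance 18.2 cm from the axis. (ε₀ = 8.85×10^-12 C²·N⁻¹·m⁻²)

|E| ≈ 3.57×10^5 N/C

Choose a coaxial cylinder of radius r = 18.2 cm (arbitrary length L) as the Gaussian surface (r > 6.84 cm, enclosing both).
λ_enc = λ₁ + λ₂ = (-1.92×10^-6) + (-1.69×10^-6) = -3.61×10^-6 C/m.
Gauss's law: E·2πrL = λ_enc L/ε₀.
E = |λ_enc|/(2πε₀r) = (3.61e-6)/(2π·8.85×10^-12·0.182) = 3.57e5 N/C.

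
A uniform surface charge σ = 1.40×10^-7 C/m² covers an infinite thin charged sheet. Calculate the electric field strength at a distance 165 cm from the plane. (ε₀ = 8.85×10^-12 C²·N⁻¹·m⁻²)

7.91e3 N/C

Choose a cylindrical pillbox piercing the sheet, end faces (area A) parallel to it.
Only the two end caps contribute flux: Φ = 2EA. With Q_enc = σA, Gauss's law gives E = |σ|/(2ε₀).
E = |σ|/(2ε₀) = (1.40×10^-7)/(2·8.85×10^-12) = 7.91×10^3 N/C.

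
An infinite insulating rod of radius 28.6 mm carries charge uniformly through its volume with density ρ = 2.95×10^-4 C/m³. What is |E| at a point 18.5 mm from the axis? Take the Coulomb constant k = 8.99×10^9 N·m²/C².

E = 3.08×10^5 N/C

Choose a coaxial cylinder of radius r = 18.5 mm (arbitrary length L) as the Gaussian surface (r < R).
Charge inside radius r per length L is ρ·πr²·L, so λ_enc = ρπr² = 3.172×10^-7 C/m.
Gauss's law: E·2πrL = λ_enc L/ε₀.
E = 2k|λ_enc|/r = 2(8.99×10^9)(3.172×10^-7)/(0.0185) = 3.08×10^5 N/C.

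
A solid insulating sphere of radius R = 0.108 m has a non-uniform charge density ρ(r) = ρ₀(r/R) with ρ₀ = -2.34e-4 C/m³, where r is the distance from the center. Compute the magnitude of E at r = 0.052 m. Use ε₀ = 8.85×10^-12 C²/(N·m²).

Use a concentric Gaussian sphere at r = 0.052 m (r < R).
Q_enc = ∫₀^r ρ(r')·4πr'² dr' = (4πρ₀/R) ∫₀^r r'^3 dr' = 4πρ₀ r^4/(4·R) = -4.977×10^-8 C.
Since E is radial and uniform over the Gaussian sphere, Φ = E·4πr² = Q_enc/ε₀.
E = |Q_enc|/(4πε₀r²) = (4.977×10^-8)/(4π·8.85×10^-12·(0.052)²) = 1.65e5 N/C.

E ≈ 1.65×10^5 V/m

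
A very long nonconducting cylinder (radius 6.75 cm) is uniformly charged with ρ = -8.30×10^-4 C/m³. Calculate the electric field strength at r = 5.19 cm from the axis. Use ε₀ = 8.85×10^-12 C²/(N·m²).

Coaxial Gaussian cylinder, radius r = 5.19 cm, length L (r < R).
Charge inside radius r per length L is ρ·πr²·L, so λ_enc = ρπr² = -7.024×10^-6 C/m.
Gauss's law: E·2πrL = λ_enc L/ε₀.
E = |λ_enc|/(2πε₀r) = (7.024×10^-6)/(2π·8.85×10^-12·0.0519) = 2.43e6 N/C.

|E| = 2.43×10^6 N/C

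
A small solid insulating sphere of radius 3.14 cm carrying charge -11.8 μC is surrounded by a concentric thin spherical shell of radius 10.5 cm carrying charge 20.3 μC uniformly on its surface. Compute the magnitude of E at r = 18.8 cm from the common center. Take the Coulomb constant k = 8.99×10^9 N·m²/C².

2.16×10^6 N/C

Symmetry ⇒ E = E(r) r̂. Gaussian sphere of radius r = 18.8 cm (r > 10.5 cm, enclosing both).
Q_enc = (-11.8 μC) + (20.3 μC) = 8.50e-6 C.
Applying ∮E·dA = Q_enc/ε₀ with Φ = E(4πr²):
E = k|Q_enc|/r² = (8.99×10^9)(8.50×10^-6)/(0.188)² = 2.16×10^6 N/C.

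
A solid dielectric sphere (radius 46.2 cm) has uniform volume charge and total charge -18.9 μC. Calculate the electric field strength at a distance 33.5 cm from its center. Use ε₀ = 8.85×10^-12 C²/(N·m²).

Use a concentric Gaussian sphere at r = 33.5 cm (r < R).
For a uniform sphere the enclosed fraction is (r/R)³, so Q_enc = (-18.9 μC)(0.335/0.462)³ = -7.206e-6 C.
By Gauss's law, ∮E·dA = E·4πr² = Q_enc/ε₀.
E = |Q_enc|/(4πε₀r²) = (7.206e-6)/(4π·8.85×10^-12·(0.335)²) = 5.77×10^5 N/C.

E = 5.77×10^5 V/m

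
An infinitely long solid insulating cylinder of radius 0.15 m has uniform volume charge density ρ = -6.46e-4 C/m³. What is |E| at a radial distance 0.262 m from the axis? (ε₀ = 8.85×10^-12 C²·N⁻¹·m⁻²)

Coaxial Gaussian cylinder, radius r = 0.262 m, length L (r > 0.15 m, full cross-section enclosed).
λ_enc = ρ·πR² = (-6.46×10^-4)π(0.15)² = -4.566×10^-5 C/m.
By Gauss's law (flux through the curved wall only), E·2πrL = λ_enc L/ε₀.
E = |λ_enc|/(2πε₀r) = (4.566×10^-5)/(2π·8.85×10^-12·0.262) = 3.13×10^6 N/C.

3.13e6 N/C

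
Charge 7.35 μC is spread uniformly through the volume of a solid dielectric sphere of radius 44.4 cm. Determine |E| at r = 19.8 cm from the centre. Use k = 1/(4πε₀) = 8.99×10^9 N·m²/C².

By spherical symmetry E is radial; choose a Gaussian sphere of radius r = 19.8 cm (r < R).
For a uniform sphere the enclosed fraction is (r/R)³, so Q_enc = (7.35 μC)(0.198/0.444)³ = 6.518×10^-7 C.
Applying ∮E·dA = Q_enc/ε₀ with Φ = E(4πr²):
E = k|Q_enc|/r² = (8.99×10^9)(6.518×10^-7)/(0.198)² = 1.49×10^5 N/C.

E ≈ 1.49e5 V/m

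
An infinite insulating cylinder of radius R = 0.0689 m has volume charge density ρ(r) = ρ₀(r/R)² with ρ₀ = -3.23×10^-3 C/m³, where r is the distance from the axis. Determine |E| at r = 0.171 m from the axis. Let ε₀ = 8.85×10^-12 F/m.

|E| = 2.53×10^6 V/m

Take a coaxial cylindrical Gaussian surface of radius r = 0.171 m and length L (r > R, full charge per length enclosed).
λ_enc = 2π ∫₀^R ρ₀(r'/R)^2 r' dr' = 2πρ₀R²/4 = -2.409×10^-5 C/m.
Applying ∮E·dA = Q_enc/ε₀ with the end caps contributing no flux:
E = |λ_enc|/(2πε₀r) = (2.409e-5)/(2π·8.85×10^-12·0.171) = 2.53e6 N/C.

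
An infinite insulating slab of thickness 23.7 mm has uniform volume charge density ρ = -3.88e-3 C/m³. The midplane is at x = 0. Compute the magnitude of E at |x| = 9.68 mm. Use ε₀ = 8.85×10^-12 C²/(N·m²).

E ≈ 4.24e6 N/C

By symmetry E is perpendicular to the slab. A Gaussian pillbox from −9.68 mm to +9.68 mm (face area A) lies entirely within the slab.
Q_enc = ρ·(2x)·A and flux = 2EA, so 2EA = 2ρxA/ε₀ ⇒ E = |ρ|x/ε₀.
E = (3.88×10^-3)(0.00968)/(8.85×10^-12) = 4.24×10^6 N/C.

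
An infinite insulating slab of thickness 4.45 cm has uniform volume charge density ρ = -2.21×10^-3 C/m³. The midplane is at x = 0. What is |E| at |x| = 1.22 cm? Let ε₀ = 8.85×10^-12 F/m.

By symmetry E is perpendicular to the slab. A Gaussian pillbox from −1.22 cm to +1.22 cm (face area A) lies entirely within the slab.
Q_enc = ρ·(2x)·A and flux = 2EA, so 2EA = 2ρxA/ε₀ ⇒ E = |ρ|x/ε₀.
E = (2.21e-3)(0.0122)/(8.85×10^-12) = 3.05×10^6 N/C.

3.05e6 N/C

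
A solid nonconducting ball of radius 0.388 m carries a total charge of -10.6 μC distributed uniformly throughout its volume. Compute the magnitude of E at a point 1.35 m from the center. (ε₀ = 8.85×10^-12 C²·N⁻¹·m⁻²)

E = 5.23×10^4 N/C

Take a concentric spherical Gaussian surface of radius r = 1.35 m (r > R, so the entire charge is enclosed).
Q_enc = -10.6 μC = -1.06×10^-5 C.
Gauss's law: E·4πr² = Q_enc/ε₀.
E = |Q_enc|/(4πε₀r²) = (1.06e-5)/(4π·8.85×10^-12·(1.35)²) = 5.23e4 N/C.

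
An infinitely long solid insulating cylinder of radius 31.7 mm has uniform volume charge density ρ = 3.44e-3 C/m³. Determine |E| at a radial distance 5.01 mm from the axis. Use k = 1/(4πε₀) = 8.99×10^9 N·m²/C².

Choose a coaxial cylinder of radius r = 5.01 mm (arbitrary length L) as the Gaussian surface (r < R).
Charge inside radius r per length L is ρ·πr²·L, so λ_enc = ρπr² = 2.713e-7 C/m.
Applying ∮E·dA = Q_enc/ε₀ with the end caps contributing no flux:
E = 2k|λ_enc|/r = 2(8.99×10^9)(2.713×10^-7)/(0.00501) = 9.73×10^5 N/C.

9.73e5 N/C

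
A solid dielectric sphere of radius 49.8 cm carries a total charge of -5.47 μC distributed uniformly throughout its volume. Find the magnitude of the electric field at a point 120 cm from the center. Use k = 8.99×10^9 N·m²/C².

Take a concentric spherical Gaussian surface of radius r = 120 cm (r > R, so the entire charge is enclosed).
Q_enc = -5.47 μC = -5.47e-6 C.
Applying ∮E·dA = Q_enc/ε₀ with Φ = E(4πr²):
E = k|Q_enc|/r² = (8.99×10^9)(5.47e-6)/(1.2)² = 3.41×10^4 N/C.

E = 3.41×10^4 N/C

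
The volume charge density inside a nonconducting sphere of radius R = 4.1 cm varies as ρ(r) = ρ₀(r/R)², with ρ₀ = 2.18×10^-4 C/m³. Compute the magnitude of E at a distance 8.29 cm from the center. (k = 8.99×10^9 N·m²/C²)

Use a concentric Gaussian sphere at r = 8.29 cm (r > R, all charge enclosed).
Q_enc = 4π ∫₀^R ρ₀(r'/R)^2 r'² dr' = 4πρ₀R³/5 = 3.776e-8 C.
Gauss's law: E·4πr² = Q_enc/ε₀.
E = k|Q_enc|/r² = (8.99×10^9)(3.776×10^-8)/(0.0829)² = 4.94×10^4 N/C.

|E| ≈ 4.94e4 N/C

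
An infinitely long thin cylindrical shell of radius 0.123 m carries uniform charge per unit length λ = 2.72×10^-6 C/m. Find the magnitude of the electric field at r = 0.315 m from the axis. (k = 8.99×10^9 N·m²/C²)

|E| ≈ 1.55×10^5 N/C

Take a coaxial cylindrical Gaussian surface of radius r = 0.315 m and length L (r > 0.123 m).
The full line charge is enclosed: λ_enc = 2.72×10^-6 C/m.
By Gauss's law (flux through the curved wall only), E·2πrL = λ_enc L/ε₀.
E = 2k|λ_enc|/r = 2(8.99×10^9)(2.72×10^-6)/(0.315) = 1.55e5 N/C.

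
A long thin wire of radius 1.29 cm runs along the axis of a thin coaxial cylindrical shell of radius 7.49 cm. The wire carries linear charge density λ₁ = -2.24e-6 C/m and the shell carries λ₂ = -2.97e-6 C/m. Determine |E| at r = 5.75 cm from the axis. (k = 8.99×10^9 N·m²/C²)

7.00e5 V/m

By cylindrical symmetry E is radial; use a coaxial Gaussian cylinder of radius 5.75 cm and length L (between the conductors, 1.29 cm < r < 7.49 cm).
Only the inner wire is enclosed; the outer shell contributes nothing inside itself. λ_enc = λ₁ = -2.24×10^-6 C/m.
By Gauss's law (flux through the curved wall only), E·2πrL = λ_enc L/ε₀.
E = 2k|λ_enc|/r = 2(8.99×10^9)(2.24×10^-6)/(0.0575) = 7.00e5 N/C.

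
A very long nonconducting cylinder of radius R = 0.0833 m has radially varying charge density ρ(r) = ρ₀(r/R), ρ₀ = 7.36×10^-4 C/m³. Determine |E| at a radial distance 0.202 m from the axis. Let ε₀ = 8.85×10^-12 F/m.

Take a coaxial cylindrical Gaussian surface of radius r = 0.202 m and length L (r > R, full charge per length enclosed).
λ_enc = 2π ∫₀^R ρ₀(r'/R)^1 r' dr' = 2πρ₀R²/3 = 1.07×10^-5 C/m.
Gauss's law: E·2πrL = λ_enc L/ε₀.
E = |λ_enc|/(2πε₀r) = (1.07×10^-5)/(2π·8.85×10^-12·0.202) = 9.52×10^5 N/C.

E = 9.52e5 N/C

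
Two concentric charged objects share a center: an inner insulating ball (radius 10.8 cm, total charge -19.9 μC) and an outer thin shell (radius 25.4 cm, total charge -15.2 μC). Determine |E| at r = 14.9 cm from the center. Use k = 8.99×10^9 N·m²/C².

8.06e6 N/C

Symmetry ⇒ E = E(r) r̂. Gaussian sphere of radius r = 14.9 cm (between the bodies, 10.8 cm < r < 25.4 cm).
The shell at 25.4 cm lies outside the Gaussian surface, so Q_enc = -19.9 μC = -1.99e-5 C.
Since E is radial and uniform over the Gaussian sphere, Φ = E·4πr² = Q_enc/ε₀.
E = k|Q_enc|/r² = (8.99×10^9)(1.99×10^-5)/(0.149)² = 8.06×10^6 N/C.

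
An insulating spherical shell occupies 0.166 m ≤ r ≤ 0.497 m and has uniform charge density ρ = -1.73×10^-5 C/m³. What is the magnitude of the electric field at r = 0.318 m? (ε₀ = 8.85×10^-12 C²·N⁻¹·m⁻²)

Use a concentric Gaussian sphere at r = 0.318 m (within the shell material, 0.166 m < r < 0.497 m).
Only the shell between 0.166 m and r is enclosed: Q_enc = ρ·(4π/3)(r³ − a³) = (-1.73×10^-5)·(4π/3)·((0.318)³ − (0.166)³) = -1.999×10^-6 C.
Since E is radial and uniform over the Gaussian sphere, Φ = E·4πr² = Q_enc/ε₀.
E = |Q_enc|/(4πε₀r²) = (1.999e-6)/(4π·8.85×10^-12·(0.318)²) = 1.78×10^5 N/C.

|E| = 1.78×10^5 V/m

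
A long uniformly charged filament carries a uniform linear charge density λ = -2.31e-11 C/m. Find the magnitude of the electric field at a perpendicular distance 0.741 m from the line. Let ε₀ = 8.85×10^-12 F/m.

E ≈ 0.561 N/C

Choose a coaxial cylinder of radius r = 0.741 m (arbitrary length L) as the Gaussian surface.
Q_enc = λL, so λ_enc = -2.31×10^-11 C/m.
Gauss's law: E·2πrL = λ_enc L/ε₀.
E = |λ_enc|/(2πε₀r) = (2.31e-11)/(2π·8.85×10^-12·0.741) = 0.561 N/C.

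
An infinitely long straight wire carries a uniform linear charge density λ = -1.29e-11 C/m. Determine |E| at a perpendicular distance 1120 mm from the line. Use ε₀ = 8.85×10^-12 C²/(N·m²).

Take a coaxial cylindrical Gaussian surface of radius r = 1120 mm and length L.
Q_enc = λL, so λ_enc = -1.29×10^-11 C/m.
Gauss's law: E·2πrL = λ_enc L/ε₀.
E = |λ_enc|/(2πε₀r) = (1.29×10^-11)/(2π·8.85×10^-12·1.12) = 0.207 N/C.

|E| ≈ 0.207 N/C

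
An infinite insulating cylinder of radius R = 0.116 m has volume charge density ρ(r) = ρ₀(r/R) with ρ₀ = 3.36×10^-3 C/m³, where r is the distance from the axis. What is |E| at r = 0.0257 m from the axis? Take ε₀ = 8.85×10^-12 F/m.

7.21e5 N/C

Coaxial Gaussian cylinder, radius r = 0.0257 m, length L (r < R).
Integrating ρ over the cross-section to radius r: λ_enc = (2πρ₀/R) ∫₀^r r'^2 dr' = 2πρ₀ r^3/(3·R) = 1.03×10^-6 C/m.
Gauss's law: E·2πrL = λ_enc L/ε₀.
E = |λ_enc|/(2πε₀r) = (1.03×10^-6)/(2π·8.85×10^-12·0.0257) = 7.21×10^5 N/C.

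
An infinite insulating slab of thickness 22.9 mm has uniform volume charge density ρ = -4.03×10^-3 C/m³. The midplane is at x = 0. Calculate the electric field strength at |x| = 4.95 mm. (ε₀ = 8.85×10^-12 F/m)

By symmetry E is perpendicular to the slab. A Gaussian pillbox from −4.95 mm to +4.95 mm (face area A) lies entirely within the slab.
Q_enc = ρ·(2x)·A and flux = 2EA, so 2EA = 2ρxA/ε₀ ⇒ E = |ρ|x/ε₀.
E = (4.03×10^-3)(0.00495)/(8.85×10^-12) = 2.25×10^6 N/C.

E = 2.25×10^6 V/m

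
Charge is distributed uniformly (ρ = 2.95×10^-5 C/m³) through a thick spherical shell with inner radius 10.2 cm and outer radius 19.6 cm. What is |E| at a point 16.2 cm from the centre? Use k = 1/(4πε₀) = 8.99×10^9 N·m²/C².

By spherical symmetry E is radial; choose a Gaussian sphere of radius r = 16.2 cm (within the shell material, 10.2 cm < r < 19.6 cm).
Enclosed charge is the volume from a to r: Q_enc = (4π/3)ρ(r³ − a³) = 3.942×10^-7 C.
Since E is radial and uniform over the Gaussian sphere, Φ = E·4πr² = Q_enc/ε₀.
E = k|Q_enc|/r² = (8.99×10^9)(3.942×10^-7)/(0.162)² = 1.35×10^5 N/C.

|E| = 1.35e5 N/C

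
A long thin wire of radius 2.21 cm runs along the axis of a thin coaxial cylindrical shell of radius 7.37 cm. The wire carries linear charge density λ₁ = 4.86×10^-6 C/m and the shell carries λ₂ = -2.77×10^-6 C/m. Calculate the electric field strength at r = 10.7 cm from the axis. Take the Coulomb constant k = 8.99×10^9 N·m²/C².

Take a coaxial cylindrical Gaussian surface of radius r = 10.7 cm and length L (r > 7.37 cm, enclosing both).
λ_enc = λ₁ + λ₂ = (4.86×10^-6) + (-2.77×10^-6) = 2.09×10^-6 C/m.
Since E is radial and uniform over the curved surface, Φ = E·2πrL = Q_enc/ε₀ = λ_enc L/ε₀.
E = 2k|λ_enc|/r = 2(8.99×10^9)(2.09×10^-6)/(0.107) = 3.51×10^5 N/C.

|E| = 3.51×10^5 N/C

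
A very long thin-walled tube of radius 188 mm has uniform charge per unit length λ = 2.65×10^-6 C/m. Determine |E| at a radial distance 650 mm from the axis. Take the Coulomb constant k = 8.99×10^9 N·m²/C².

7.33×10^4 N/C

Coaxial Gaussian cylinder, radius r = 650 mm, length L (r > 188 mm).
The full line charge is enclosed: λ_enc = 2.65×10^-6 C/m.
Gauss's law: E·2πrL = λ_enc L/ε₀.
E = 2k|λ_enc|/r = 2(8.99×10^9)(2.65e-6)/(0.65) = 7.33×10^4 N/C.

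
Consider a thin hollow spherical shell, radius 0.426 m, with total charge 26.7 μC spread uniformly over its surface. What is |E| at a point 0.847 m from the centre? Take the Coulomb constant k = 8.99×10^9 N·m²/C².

3.35e5 N/C

Take a concentric spherical Gaussian surface of radius r = 0.847 m (r > 0.426 m).
The entire shell is enclosed: Q_enc = 2.67×10^-5 C.
Since E is radial and uniform over the Gaussian sphere, Φ = E·4πr² = Q_enc/ε₀.
E = k|Q_enc|/r² = (8.99×10^9)(2.67e-5)/(0.847)² = 3.35e5 N/C.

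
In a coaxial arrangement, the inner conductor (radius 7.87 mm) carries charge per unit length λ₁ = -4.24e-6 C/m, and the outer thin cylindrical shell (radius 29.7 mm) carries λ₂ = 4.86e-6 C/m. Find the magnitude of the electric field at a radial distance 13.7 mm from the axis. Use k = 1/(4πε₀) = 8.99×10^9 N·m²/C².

E = 5.56×10^6 V/m

Take a coaxial cylindrical Gaussian surface of radius r = 13.7 mm and length L (between the conductors, 7.87 mm < r < 29.7 mm).
Only the inner wire is enclosed; the outer shell contributes nothing inside itself. λ_enc = λ₁ = -4.24×10^-6 C/m.
Gauss's law: E·2πrL = λ_enc L/ε₀.
E = 2k|λ_enc|/r = 2(8.99×10^9)(4.24×10^-6)/(0.0137) = 5.56×10^6 N/C.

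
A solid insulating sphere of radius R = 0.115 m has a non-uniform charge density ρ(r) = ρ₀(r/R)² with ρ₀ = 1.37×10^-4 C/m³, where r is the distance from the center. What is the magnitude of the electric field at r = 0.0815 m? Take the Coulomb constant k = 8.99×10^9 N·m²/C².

|E| ≈ 1.27×10^5 N/C

Use a concentric Gaussian sphere at r = 0.0815 m (r < R).
Integrate the density: Q_enc = 4π ∫₀^r ρ₀(r'/R)^2 r'² dr' = 4πρ₀ r^5/(5·R²) = 9.362e-8 C.
Gauss's law: E·4πr² = Q_enc/ε₀.
E = k|Q_enc|/r² = (8.99×10^9)(9.362e-8)/(0.0815)² = 1.27e5 N/C.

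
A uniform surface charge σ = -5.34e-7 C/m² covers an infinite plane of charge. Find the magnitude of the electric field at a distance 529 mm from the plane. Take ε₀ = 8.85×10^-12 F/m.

Choose a cylindrical pillbox piercing the sheet, end faces (area A) parallel to it.
Flux Φ = 2EA and Q_enc = σA, so 2EA = σA/ε₀ ⇒ E = |σ|/(2ε₀), independent of distance.
E = |σ|/(2ε₀) = (5.34e-7)/(2·8.85×10^-12) = 3.02×10^4 N/C.

E = 3.02e4 N/C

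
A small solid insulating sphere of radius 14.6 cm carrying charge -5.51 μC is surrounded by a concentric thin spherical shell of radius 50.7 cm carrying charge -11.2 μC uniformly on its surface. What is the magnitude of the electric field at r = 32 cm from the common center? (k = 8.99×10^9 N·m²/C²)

By spherical symmetry E is radial; choose a Gaussian sphere of radius r = 32 cm (between the bodies, 14.6 cm < r < 50.7 cm).
The shell at 50.7 cm lies outside the Gaussian surface, so Q_enc = -5.51 μC = -5.51×10^-6 C.
Applying ∮E·dA = Q_enc/ε₀ with Φ = E(4πr²):
E = k|Q_enc|/r² = (8.99×10^9)(5.51×10^-6)/(0.32)² = 4.84e5 N/C.

E = 4.84×10^5 N/C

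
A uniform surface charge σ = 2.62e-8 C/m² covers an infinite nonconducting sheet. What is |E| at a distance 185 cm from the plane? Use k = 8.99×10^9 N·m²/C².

By planar symmetry E is perpendicular to the sheet and uniform; use a Gaussian pillbox with flat faces of area A on each side of the sheet.
Only the two end caps contribute flux: Φ = 2EA. With Q_enc = σA, Gauss's law gives E = |σ|/(2ε₀).
E = 2πk|σ| = 2π(8.99×10^9)(2.62×10^-8) = 1.48×10^3 N/C.

|E| ≈ 1.48e3 N/C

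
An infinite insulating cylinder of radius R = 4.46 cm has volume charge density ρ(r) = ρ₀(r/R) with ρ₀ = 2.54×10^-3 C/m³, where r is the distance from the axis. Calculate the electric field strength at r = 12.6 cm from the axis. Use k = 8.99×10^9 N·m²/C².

Take a coaxial cylindrical Gaussian surface of radius r = 12.6 cm and length L (r > R, full charge per length enclosed).
λ_enc = 2π ∫₀^R ρ₀(r'/R)^1 r' dr' = 2πρ₀R²/3 = 1.058×10^-5 C/m.
Gauss's law: E·2πrL = λ_enc L/ε₀.
E = 2k|λ_enc|/r = 2(8.99×10^9)(1.058e-5)/(0.126) = 1.51×10^6 N/C.

E ≈ 1.51×10^6 V/m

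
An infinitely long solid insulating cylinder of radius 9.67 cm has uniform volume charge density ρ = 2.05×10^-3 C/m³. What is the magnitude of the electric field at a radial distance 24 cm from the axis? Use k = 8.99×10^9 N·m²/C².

|E| = 4.51×10^6 N/C

Coaxial Gaussian cylinder, radius r = 24 cm, length L (r > 9.67 cm, full cross-section enclosed).
λ_enc = ρ·πR² = (2.05e-3)π(0.0967)² = 6.022e-5 C/m.
Since E is radial and uniform over the curved surface, Φ = E·2πrL = Q_enc/ε₀ = λ_enc L/ε₀.
E = 2k|λ_enc|/r = 2(8.99×10^9)(6.022×10^-5)/(0.24) = 4.51×10^6 N/C.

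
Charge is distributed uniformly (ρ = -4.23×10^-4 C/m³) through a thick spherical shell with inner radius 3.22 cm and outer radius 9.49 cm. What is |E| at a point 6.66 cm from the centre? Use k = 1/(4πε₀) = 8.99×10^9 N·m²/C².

|E| = 9.41×10^5 V/m

Take a concentric spherical Gaussian surface of radius r = 6.66 cm (within the shell material, 3.22 cm < r < 9.49 cm).
Only the shell between 3.22 cm and r is enclosed: Q_enc = ρ·(4π/3)(r³ − a³) = (-4.23×10^-4)·(4π/3)·((0.0666)³ − (0.0322)³) = -4.643×10^-7 C.
Applying ∮E·dA = Q_enc/ε₀ with Φ = E(4πr²):
E = k|Q_enc|/r² = (8.99×10^9)(4.643×10^-7)/(0.0666)² = 9.41×10^5 N/C.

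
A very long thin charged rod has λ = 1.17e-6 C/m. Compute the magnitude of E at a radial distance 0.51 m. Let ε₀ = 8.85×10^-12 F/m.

Take a coaxial cylindrical Gaussian surface of radius r = 0.51 m and length L.
Q_enc = λL, so λ_enc = 1.17×10^-6 C/m.
By Gauss's law (flux through the curved wall only), E·2πrL = λ_enc L/ε₀.
E = |λ_enc|/(2πε₀r) = (1.17×10^-6)/(2π·8.85×10^-12·0.51) = 4.13e4 N/C.

E = 4.13×10^4 N/C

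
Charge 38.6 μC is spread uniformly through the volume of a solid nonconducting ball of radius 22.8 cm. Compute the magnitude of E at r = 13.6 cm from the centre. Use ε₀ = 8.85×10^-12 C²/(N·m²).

Symmetry ⇒ E = E(r) r̂. Gaussian sphere of radius r = 13.6 cm (r < R).
Only the charge within r is enclosed: Q_enc = Q·(r/R)³ = (38.6 μC)·(13.6 cm/22.8 cm)³ = 8.192e-6 C.
Since E is radial and uniform over the Gaussian sphere, Φ = E·4πr² = Q_enc/ε₀.
E = |Q_enc|/(4πε₀r²) = (8.192×10^-6)/(4π·8.85×10^-12·(0.136)²) = 3.98e6 N/C.

|E| = 3.98×10^6 V/m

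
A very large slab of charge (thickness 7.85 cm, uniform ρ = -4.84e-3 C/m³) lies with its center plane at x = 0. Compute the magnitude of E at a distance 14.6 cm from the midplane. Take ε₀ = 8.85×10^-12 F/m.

E = 2.15e7 N/C

The point |x| = 14.6 cm lies outside the slab (half-thickness 0.03925 m). A symmetric pillbox spanning the full slab encloses Q_enc = ρ·d·A.
Flux = 2EA ⇒ E = |ρ|d/(2ε₀), independent of distance outside.
E = (4.84e-3)(0.0785)/(2·8.85×10^-12) = 2.15×10^7 N/C.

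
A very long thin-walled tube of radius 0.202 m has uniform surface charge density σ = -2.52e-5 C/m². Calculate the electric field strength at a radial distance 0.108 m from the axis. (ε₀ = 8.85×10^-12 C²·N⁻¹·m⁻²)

Choose a coaxial cylinder of radius r = 0.108 m (arbitrary length L) as the Gaussian surface (r < 0.202 m, inside the shell).
All the surface charge lies outside this cylinder: Q_enc = 0, hence E = 0.

E = 0 (no enclosed charge)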